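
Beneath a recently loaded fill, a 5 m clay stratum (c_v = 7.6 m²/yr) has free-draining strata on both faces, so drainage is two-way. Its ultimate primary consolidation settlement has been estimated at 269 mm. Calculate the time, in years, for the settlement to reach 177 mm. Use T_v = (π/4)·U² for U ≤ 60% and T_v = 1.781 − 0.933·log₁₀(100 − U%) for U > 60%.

Drainage path length: H_d = H/2 = 2.5 m (double drainage).
U = S(t)/S_ult = 177/269 = 0.658.
U > 60%: T_v = 1.781 − 0.933·log₁₀(100 − 65.799) = 0.34974.
t = T_v·H_d²/c_v = 0.34974×2.5²/7.6 = 0.2876 years.

t ≈ 0.288 years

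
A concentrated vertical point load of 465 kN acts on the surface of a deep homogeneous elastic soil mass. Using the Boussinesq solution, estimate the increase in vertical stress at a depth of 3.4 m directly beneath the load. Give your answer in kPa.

Boussinesq vertical stress below a point load on an elastic half-space:
Δσ_z = 3P/(2πz²) · [1 + (r/z)²]^(−5/2)
r/z = 0/3.4 = 0; [1+(r/z)²]^(−5/2) = 1.
Δσ_z = 3×465/(2π×3.4²) × 1 = 19.206 × 1 = 19.21 kPa

Δσ_z ≈ 19.2 kPa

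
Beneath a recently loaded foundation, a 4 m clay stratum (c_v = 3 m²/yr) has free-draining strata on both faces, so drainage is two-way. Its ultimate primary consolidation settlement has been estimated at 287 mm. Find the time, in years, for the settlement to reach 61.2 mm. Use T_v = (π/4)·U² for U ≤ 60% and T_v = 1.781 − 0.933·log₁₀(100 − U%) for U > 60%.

Drainage path length: H_d = H/2 = 2 m (double drainage).
U = S(t)/S_ult = 61.2/287 = 0.2132.
U ≤ 60%: T_v = (π/4)·U² = (π/4)×0.21324² = 0.035713.
t = T_v·H_d²/c_v = 0.035713×2²/3 = 0.04762 years.

t ≈ 0.0476 years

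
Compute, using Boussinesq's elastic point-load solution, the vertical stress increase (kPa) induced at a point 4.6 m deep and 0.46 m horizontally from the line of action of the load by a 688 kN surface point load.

Boussinesq vertical stress below a point load on an elastic half-space:
Δσ_z = 3P/(2πz²) · [1 + (r/z)²]^(−5/2)
r/z = 0.46/4.6 = 0.1; [1+(r/z)²]^(−5/2) = 0.97543.
Δσ_z = 3×688/(2π×4.6²) × 0.97543 = 15.524 × 0.97543 = 15.14 kPa

Δσ_z ≈ 15.1 kPa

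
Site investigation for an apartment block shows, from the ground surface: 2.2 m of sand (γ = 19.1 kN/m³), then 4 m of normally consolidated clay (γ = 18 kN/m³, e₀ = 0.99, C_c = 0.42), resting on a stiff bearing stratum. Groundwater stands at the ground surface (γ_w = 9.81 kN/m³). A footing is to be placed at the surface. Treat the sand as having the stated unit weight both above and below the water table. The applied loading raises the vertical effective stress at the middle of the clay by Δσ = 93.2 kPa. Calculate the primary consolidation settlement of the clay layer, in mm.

Mid-depth of clay below the ground surface: z = 2.2 + 4/2 = 4.2 m.
Total vertical stress at mid-clay: σ_v = 19.1×2.2 + 18×2 = 78.02 kPa.
Pore pressure: u = 9.81×(4.2 − 0) = 41.202 kPa.
Initial effective stress: σ'_0 = σ_v − u = 78.02 − 41.202 = 36.818 kPa.
Final effective stress: σ'_f = σ'_0 + Δσ = 36.818 + 93.2 = 130.02 kPa.
Normally consolidated clay, so the full stress increment lies on the virgin compression line:
S_c = C_c·H/(1+e₀)·log₁₀(σ'_f/σ'_0) = 0.42×4/(1+0.99)×log₁₀(130.02/36.818)
    = 0.84422 × 0.54795 = 0.4626 m

S_c ≈ 463 mm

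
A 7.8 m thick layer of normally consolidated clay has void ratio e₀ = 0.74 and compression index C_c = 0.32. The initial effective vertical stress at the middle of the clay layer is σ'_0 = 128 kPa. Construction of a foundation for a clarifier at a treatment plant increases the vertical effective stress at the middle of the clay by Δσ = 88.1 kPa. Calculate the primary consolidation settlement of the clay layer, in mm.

Final effective stress: σ'_f = σ'_0 + Δσ = 128 + 88.1 = 216.1 kPa.
Normally consolidated clay, so the full stress increment lies on the virgin compression line:
S_c = C_c·H/(1+e₀)·log₁₀(σ'_f/σ'_0) = 0.32×7.8/(1+0.74)×log₁₀(216.1/128)
    = 1.4345 × 0.22744 = 0.3263 m

S_c ≈ 326 mm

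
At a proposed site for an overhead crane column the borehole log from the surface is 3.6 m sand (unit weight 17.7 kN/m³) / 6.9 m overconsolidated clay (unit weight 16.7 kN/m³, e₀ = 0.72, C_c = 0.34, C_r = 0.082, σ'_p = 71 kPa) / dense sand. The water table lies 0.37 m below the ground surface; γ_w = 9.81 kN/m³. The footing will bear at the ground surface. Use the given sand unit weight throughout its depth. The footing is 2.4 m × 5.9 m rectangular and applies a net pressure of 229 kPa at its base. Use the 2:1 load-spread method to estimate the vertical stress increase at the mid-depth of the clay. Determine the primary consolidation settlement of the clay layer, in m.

Mid-depth of clay below the ground surface: z = 3.6 + 6.9/2 = 7.05 m.
Total vertical stress at mid-clay: σ_v = 17.7×3.6 + 16.7×3.45 = 121.34 kPa.
Pore pressure: u = 9.81×(7.05 − 0.37) = 65.531 kPa.
Initial effective stress: σ'_0 = σ_v − u = 121.34 − 65.531 = 55.809 kPa.
Stress increase at mid-clay by the 2:1 spreading method:
Δσ = qBL/((B+z)(L+z)) = 229×2.4×5.9/((2.4+7.05)(5.9+7.05)) = 26.497 kPa
Final effective stress: σ'_f = 55.809 + 26.497 = 82.306 kPa.
σ'_f = 82.306 > σ'_p = 71 kPa, so the stress path crosses the preconsolidation pressure — recompression up to σ'_p, then virgin compression beyond:
S_c = H/(1+e₀)·[C_r·log₁₀(σ'_p/σ'_0) + C_c·log₁₀(σ'_f/σ'_p)]
    = 6.9/1.72 × [0.082×log₁₀(71/55.809) + 0.34×log₁₀(82.306/71)]
    = 4.0116 × [0.0085734 + 0.021819] = 0.1219 m

S_c ≈ 0.122 m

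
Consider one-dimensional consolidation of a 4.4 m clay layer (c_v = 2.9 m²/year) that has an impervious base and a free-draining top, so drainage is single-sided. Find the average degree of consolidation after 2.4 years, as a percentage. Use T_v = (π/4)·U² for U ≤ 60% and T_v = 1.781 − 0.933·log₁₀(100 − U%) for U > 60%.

U ≈ 66.6 %

Drainage path length: H_d = H = 4.4 m (single drainage).
T_v = c_v·t/H_d² = 2.9×2.4/4.4² = 0.3595.
T_v = 0.3595 corresponds to the U > 60% branch:
U = 1 − 10^((1.781 − T_v)/0.933)/100 = 0.6661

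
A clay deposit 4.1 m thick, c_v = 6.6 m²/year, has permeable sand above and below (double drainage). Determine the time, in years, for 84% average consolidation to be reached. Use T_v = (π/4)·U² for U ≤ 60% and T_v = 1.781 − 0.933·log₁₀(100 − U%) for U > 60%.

Drainage path length: H_d = H/2 = 2.05 m (double drainage).
U > 60%: T_v = 1.781 − 0.933·log₁₀(100 − 84) = 0.65756.
t = T_v·H_d²/c_v = 0.65756×2.05²/6.6 = 0.4187 years.

t ≈ 0.419 years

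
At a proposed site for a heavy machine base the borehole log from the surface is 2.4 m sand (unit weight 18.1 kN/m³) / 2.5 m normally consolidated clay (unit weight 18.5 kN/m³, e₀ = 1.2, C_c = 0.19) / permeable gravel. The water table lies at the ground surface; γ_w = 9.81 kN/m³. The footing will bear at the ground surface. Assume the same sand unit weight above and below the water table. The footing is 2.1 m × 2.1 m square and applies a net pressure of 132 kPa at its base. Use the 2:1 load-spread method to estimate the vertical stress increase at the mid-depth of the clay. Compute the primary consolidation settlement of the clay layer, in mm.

S_c ≈ 42.4 mm

Mid-depth of clay below the ground surface: z = 2.4 + 2.5/2 = 3.65 m.
Total vertical stress at mid-clay: σ_v = 18.1×2.4 + 18.5×1.25 = 66.565 kPa.
Pore pressure: u = 9.81×(3.65 − 0) = 35.806 kPa.
Initial effective stress: σ'_0 = σ_v − u = 66.565 − 35.806 = 30.759 kPa.
Stress increase at mid-clay by the 2:1 spreading method:
Δσ = qBL/((B+z)(L+z)) = 132×2.1×2.1/((2.1+3.65)(2.1+3.65)) = 17.607 kPa
Final effective stress: σ'_f = σ'_0 + Δσ = 30.759 + 17.607 = 48.366 kPa.
Normally consolidated clay, so the full stress increment lies on the virgin compression line:
S_c = C_c·H/(1+e₀)·log₁₀(σ'_f/σ'_0) = 0.19×2.5/(1+1.2)×log₁₀(48.366/30.759)
    = 0.21591 × 0.19657 = 0.04244 m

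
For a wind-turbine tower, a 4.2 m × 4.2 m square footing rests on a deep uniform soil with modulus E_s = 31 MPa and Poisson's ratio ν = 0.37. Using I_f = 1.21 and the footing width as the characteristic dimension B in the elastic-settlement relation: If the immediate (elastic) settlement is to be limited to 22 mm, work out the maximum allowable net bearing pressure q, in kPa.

E_s = 31 MPa = 31000 kPa.
S_e = q·B·(1−ν²)/E_s · I_f  ⇒  q = S_e·E_s / (B·(1−ν²)·I_f).
q = 0.022 × 31000 / (4.2 × 0.8631 × 1.21) = 155.5 kPa

q ≈ 155 kPa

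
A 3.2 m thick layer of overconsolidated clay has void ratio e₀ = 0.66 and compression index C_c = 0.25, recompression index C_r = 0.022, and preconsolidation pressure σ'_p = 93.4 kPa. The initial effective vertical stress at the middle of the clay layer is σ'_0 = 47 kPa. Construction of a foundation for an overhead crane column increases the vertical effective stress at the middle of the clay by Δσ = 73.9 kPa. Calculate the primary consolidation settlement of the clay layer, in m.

Final effective stress: σ'_f = 47 + 73.9 = 120.9 kPa.
σ'_f = 120.9 > σ'_p = 93.4 kPa, so the stress path crosses the preconsolidation pressure — recompression up to σ'_p, then virgin compression beyond:
S_c = H/(1+e₀)·[C_r·log₁₀(σ'_p/σ'_0) + C_c·log₁₀(σ'_f/σ'_p)]
    = 3.2/1.66 × [0.022×log₁₀(93.4/47) + 0.25×log₁₀(120.9/93.4)]
    = 1.9277 × [0.0065615 + 0.02802] = 0.06666 m

S_c ≈ 0.0667 m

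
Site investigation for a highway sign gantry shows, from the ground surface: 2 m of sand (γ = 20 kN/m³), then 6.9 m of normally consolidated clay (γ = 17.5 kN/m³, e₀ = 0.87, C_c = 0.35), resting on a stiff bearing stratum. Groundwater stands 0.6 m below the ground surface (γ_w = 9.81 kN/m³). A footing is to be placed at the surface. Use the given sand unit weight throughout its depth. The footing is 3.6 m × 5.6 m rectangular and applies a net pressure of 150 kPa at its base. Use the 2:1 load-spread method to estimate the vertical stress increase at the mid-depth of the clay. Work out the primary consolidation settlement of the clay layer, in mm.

S_c ≈ 254 mm

Mid-depth of clay below the ground surface: z = 2 + 6.9/2 = 5.45 m.
Total vertical stress at mid-clay: σ_v = 20×2 + 17.5×3.45 = 100.38 kPa.
Pore pressure: u = 9.81×(5.45 − 0.6) = 47.578 kPa.
Initial effective stress: σ'_0 = σ_v − u = 100.38 − 47.578 = 52.802 kPa.
Stress increase at mid-clay by the 2:1 spreading method:
Δσ = qBL/((B+z)(L+z)) = 150×3.6×5.6/((3.6+5.45)(5.6+5.45)) = 30.239 kPa
Final effective stress: σ'_f = σ'_0 + Δσ = 52.802 + 30.239 = 83.041 kPa.
Normally consolidated clay, so the full stress increment lies on the virgin compression line:
S_c = C_c·H/(1+e₀)·log₁₀(σ'_f/σ'_0) = 0.35×6.9/(1+0.87)×log₁₀(83.041/52.802)
    = 1.2914 × 0.19664 = 0.2539 m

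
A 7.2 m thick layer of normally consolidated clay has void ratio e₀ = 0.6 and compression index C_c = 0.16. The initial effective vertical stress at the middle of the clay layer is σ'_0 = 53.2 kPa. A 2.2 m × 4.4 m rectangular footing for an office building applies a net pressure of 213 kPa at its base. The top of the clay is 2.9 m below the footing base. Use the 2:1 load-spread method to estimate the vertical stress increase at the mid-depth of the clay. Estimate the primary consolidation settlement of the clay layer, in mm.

S_c ≈ 107 mm

Mid-depth of clay below the footing base: z = 2.9 + 7.2/2 = 6.5 m.
Stress increase at mid-clay by the 2:1 spreading method:
Δσ = qBL/((B+z)(L+z)) = 213×2.2×4.4/((2.2+6.5)(4.4+6.5)) = 21.742 kPa
Final effective stress: σ'_f = σ'_0 + Δσ = 53.2 + 21.742 = 74.942 kPa.
Normally consolidated clay, so the full stress increment lies on the virgin compression line:
S_c = C_c·H/(1+e₀)·log₁₀(σ'_f/σ'_0) = 0.16×7.2/(1+0.6)×log₁₀(74.942/53.2)
    = 0.72 × 0.14881 = 0.1071 m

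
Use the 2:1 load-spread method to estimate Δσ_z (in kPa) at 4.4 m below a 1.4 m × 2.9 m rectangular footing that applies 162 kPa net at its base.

By the 2:1 method the load spreads at 1 horizontal : 2 vertical, so at depth z the loaded area has grown by z in each plan dimension:
Δσ = qBL/((B+z)(L+z)) = 162×1.4×2.9/((1.4+4.4)(2.9+4.4)) = 15.534 kPa

Δσ_z ≈ 15.5 kPa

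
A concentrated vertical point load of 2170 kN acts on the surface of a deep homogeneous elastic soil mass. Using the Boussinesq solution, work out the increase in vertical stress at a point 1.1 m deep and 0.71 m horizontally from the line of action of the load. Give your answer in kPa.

Boussinesq vertical stress below a point load on an elastic half-space:
Δσ_z = 3P/(2πz²) · [1 + (r/z)²]^(−5/2)
r/z = 0.71/1.1 = 0.64545; [1+(r/z)²]^(−5/2) = 0.41867.
Δσ_z = 3×2170/(2π×1.1²) × 0.41867 = 856.28 × 0.41867 = 358.5 kPa

Δσ_z ≈ 358 kPa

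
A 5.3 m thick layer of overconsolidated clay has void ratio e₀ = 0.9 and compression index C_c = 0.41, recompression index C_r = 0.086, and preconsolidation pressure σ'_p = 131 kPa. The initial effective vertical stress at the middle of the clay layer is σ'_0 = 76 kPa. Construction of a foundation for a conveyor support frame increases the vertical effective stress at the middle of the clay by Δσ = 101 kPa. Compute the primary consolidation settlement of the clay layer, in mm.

S_c ≈ 206 mm

Final effective stress: σ'_f = 76 + 101 = 177 kPa.
σ'_f = 177 > σ'_p = 131 kPa, so the stress path crosses the preconsolidation pressure — recompression up to σ'_p, then virgin compression beyond:
S_c = H/(1+e₀)·[C_r·log₁₀(σ'_p/σ'_0) + C_c·log₁₀(σ'_f/σ'_p)]
    = 5.3/1.9 × [0.086×log₁₀(131/76) + 0.41×log₁₀(177/131)]
    = 2.7895 × [0.020335 + 0.053588] = 0.2062 m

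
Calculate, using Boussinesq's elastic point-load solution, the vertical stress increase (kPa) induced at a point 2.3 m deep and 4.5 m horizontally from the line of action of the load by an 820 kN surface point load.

Boussinesq vertical stress below a point load on an elastic half-space:
Δσ_z = 3P/(2πz²) · [1 + (r/z)²]^(−5/2)
r/z = 4.5/2.3 = 1.9565; [1+(r/z)²]^(−5/2) = 0.019525.
Δσ_z = 3×820/(2π×2.3²) × 0.019525 = 74.012 × 0.019525 = 1.445 kPa

Δσ_z ≈ 1.45 kPa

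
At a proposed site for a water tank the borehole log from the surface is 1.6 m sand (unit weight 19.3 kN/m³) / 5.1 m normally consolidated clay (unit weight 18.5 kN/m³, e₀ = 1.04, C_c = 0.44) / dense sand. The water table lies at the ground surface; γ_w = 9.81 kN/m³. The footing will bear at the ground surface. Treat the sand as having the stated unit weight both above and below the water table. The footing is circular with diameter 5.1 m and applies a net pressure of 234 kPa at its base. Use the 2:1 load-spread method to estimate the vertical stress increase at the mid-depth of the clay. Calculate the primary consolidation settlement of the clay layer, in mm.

Mid-depth of clay below the ground surface: z = 1.6 + 5.1/2 = 4.15 m.
Total vertical stress at mid-clay: σ_v = 19.3×1.6 + 18.5×2.55 = 78.055 kPa.
Pore pressure: u = 9.81×(4.15 − 0) = 40.712 kPa.
Initial effective stress: σ'_0 = σ_v − u = 78.055 − 40.712 = 37.343 kPa.
Stress increase at mid-clay by the 2:1 spreading method:
Δσ ≈ qD²/(D+z)² = 234×5.1²/(5.1+4.15)² = 71.133 kPa
Final effective stress: σ'_f = σ'_0 + Δσ = 37.343 + 71.133 = 108.48 kPa.
Normally consolidated clay, so the full stress increment lies on the virgin compression line:
S_c = C_c·H/(1+e₀)·log₁₀(σ'_f/σ'_0) = 0.44×5.1/(1+1.04)×log₁₀(108.48/37.343)
    = 1.1 × 0.46314 = 0.5095 m

S_c ≈ 509 mm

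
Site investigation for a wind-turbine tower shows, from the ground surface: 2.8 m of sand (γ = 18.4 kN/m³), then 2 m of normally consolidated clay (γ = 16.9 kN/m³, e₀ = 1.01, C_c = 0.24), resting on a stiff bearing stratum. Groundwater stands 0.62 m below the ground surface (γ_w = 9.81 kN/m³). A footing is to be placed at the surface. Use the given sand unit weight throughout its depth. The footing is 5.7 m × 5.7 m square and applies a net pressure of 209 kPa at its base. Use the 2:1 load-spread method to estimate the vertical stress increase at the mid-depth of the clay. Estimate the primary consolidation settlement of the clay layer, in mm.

S_c ≈ 115 mm

Mid-depth of clay below the ground surface: z = 2.8 + 2/2 = 3.8 m.
Total vertical stress at mid-clay: σ_v = 18.4×2.8 + 16.9×1 = 68.42 kPa.
Pore pressure: u = 9.81×(3.8 − 0.62) = 31.196 kPa.
Initial effective stress: σ'_0 = σ_v − u = 68.42 − 31.196 = 37.224 kPa.
Stress increase at mid-clay by the 2:1 spreading method:
Δσ = qBL/((B+z)(L+z)) = 209×5.7×5.7/((5.7+3.8)(5.7+3.8)) = 75.24 kPa
Final effective stress: σ'_f = σ'_0 + Δσ = 37.224 + 75.24 = 112.46 kPa.
Normally consolidated clay, so the full stress increment lies on the virgin compression line:
S_c = C_c·H/(1+e₀)·log₁₀(σ'_f/σ'_0) = 0.24×2/(1+1.01)×log₁₀(112.46/37.224)
    = 0.23881 × 0.48018 = 0.1147 m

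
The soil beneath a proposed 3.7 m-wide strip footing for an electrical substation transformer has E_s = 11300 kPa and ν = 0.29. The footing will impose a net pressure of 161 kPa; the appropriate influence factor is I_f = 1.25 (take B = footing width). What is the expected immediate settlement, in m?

S_e ≈ 0.0604 m

Immediate (elastic) settlement: S_e = q·B·(1−ν²)/E_s · I_f.
S_e = 161 × 3.7 × (1 − 0.29²) / 11300 × 1.25
    = 161 × 3.7 × 0.9159 / 11300 × 1.25
    = 0.06035 m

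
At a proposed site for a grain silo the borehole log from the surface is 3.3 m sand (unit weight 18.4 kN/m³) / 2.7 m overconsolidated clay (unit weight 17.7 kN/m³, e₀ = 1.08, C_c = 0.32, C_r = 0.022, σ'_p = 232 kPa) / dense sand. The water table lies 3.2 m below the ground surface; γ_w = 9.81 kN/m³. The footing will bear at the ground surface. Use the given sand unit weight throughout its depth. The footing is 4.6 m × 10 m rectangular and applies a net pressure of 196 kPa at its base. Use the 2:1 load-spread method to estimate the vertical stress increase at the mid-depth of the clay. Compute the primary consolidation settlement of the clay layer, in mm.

S_c ≈ 8.25 mm

Mid-depth of clay below the ground surface: z = 3.3 + 2.7/2 = 4.65 m.
Total vertical stress at mid-clay: σ_v = 18.4×3.3 + 17.7×1.35 = 84.615 kPa.
Pore pressure: u = 9.81×(4.65 − 3.2) = 14.225 kPa.
Initial effective stress: σ'_0 = σ_v − u = 84.615 − 14.225 = 70.39 kPa.
Stress increase at mid-clay by the 2:1 spreading method:
Δσ = qBL/((B+z)(L+z)) = 196×4.6×10/((4.6+4.65)(10+4.65)) = 66.533 kPa
Final effective stress: σ'_f = 70.39 + 66.533 = 136.92 kPa.
σ'_f = 136.92 ≤ σ'_p = 232 kPa, so the clay remains overconsolidated and only the recompression index applies:
S_c = C_r·H/(1+e₀)·log₁₀(σ'_f/σ'_0) = 0.022×2.7/2.08×log₁₀(136.92/70.39)
    = 0.028558 × 0.28896 = 0.008252 m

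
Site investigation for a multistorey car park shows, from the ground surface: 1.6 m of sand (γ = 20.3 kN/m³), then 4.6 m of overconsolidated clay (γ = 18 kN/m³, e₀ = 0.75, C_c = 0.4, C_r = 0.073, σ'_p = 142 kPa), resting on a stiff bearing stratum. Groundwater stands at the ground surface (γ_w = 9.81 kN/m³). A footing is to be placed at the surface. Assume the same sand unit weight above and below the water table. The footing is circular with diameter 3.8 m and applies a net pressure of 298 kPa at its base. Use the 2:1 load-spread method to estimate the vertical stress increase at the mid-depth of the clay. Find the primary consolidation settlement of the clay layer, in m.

Mid-depth of clay below the ground surface: z = 1.6 + 4.6/2 = 3.9 m.
Total vertical stress at mid-clay: σ_v = 20.3×1.6 + 18×2.3 = 73.88 kPa.
Pore pressure: u = 9.81×(3.9 − 0) = 38.259 kPa.
Initial effective stress: σ'_0 = σ_v − u = 73.88 − 38.259 = 35.621 kPa.
Stress increase at mid-clay by the 2:1 spreading method:
Δσ ≈ qD²/(D+z)² = 298×3.8²/(3.8+3.9)² = 72.578 kPa
Final effective stress: σ'_f = 35.621 + 72.578 = 108.2 kPa.
σ'_f = 108.2 ≤ σ'_p = 142 kPa, so the clay remains overconsolidated and only the recompression index applies:
S_c = C_r·H/(1+e₀)·log₁₀(σ'_f/σ'_0) = 0.073×4.6/1.75×log₁₀(108.2/35.621)
    = 0.19189 × 0.48252 = 0.09259 m

S_c ≈ 0.0926 m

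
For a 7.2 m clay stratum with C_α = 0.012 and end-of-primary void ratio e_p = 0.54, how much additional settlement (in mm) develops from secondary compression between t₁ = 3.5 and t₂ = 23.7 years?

S_s ≈ 46.6 mm

Secondary compression: S_s = C_α·H/(1+e_p)·log₁₀(t₂/t₁)
S_s = 0.012×7.2/(1+0.54)×log₁₀(23.7/3.5)
    = 0.0561 × 0.8307 = 0.0466 m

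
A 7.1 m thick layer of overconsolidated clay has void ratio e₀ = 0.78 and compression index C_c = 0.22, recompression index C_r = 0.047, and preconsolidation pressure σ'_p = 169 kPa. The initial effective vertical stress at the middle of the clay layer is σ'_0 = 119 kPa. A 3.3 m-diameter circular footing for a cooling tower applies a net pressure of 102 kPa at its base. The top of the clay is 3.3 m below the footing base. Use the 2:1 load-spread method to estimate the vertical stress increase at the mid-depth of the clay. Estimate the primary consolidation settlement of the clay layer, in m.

Mid-depth of clay below the footing base: z = 3.3 + 7.1/2 = 6.85 m.
Stress increase at mid-clay by the 2:1 spreading method:
Δσ ≈ qD²/(D+z)² = 102×3.3²/(3.3+6.85)² = 10.782 kPa
Final effective stress: σ'_f = 119 + 10.782 = 129.78 kPa.
σ'_f = 129.78 ≤ σ'_p = 169 kPa, so the clay remains overconsolidated and only the recompression index applies:
S_c = C_r·H/(1+e₀)·log₁₀(σ'_f/σ'_0) = 0.047×7.1/1.78×log₁₀(129.78/119)
    = 0.18747 × 0.037661 = 0.00706 m

S_c ≈ 0.00706 m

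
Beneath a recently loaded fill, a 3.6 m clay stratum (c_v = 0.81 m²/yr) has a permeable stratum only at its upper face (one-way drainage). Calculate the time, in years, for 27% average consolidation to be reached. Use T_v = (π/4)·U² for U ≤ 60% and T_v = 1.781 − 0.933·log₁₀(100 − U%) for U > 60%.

t ≈ 0.916 years

Drainage path length: H_d = H = 3.6 m (single drainage).
U ≤ 60%: T_v = (π/4)·U² = (π/4)×0.27² = 0.057256.
t = T_v·H_d²/c_v = 0.057256×3.6²/0.81 = 0.9161 years.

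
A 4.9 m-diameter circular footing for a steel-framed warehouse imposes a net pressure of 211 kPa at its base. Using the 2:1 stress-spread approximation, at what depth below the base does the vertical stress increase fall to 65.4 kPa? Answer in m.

2:1 spreading — at depth z the loaded area has grown by z in each plan dimension:
qD²/(D+z)² = Δσ_z ⇒ z = D(√(q/Δσ_z) − 1) = 4.9×(√(211/65.4) − 1) = 3.901 m

z ≈ 3.9 m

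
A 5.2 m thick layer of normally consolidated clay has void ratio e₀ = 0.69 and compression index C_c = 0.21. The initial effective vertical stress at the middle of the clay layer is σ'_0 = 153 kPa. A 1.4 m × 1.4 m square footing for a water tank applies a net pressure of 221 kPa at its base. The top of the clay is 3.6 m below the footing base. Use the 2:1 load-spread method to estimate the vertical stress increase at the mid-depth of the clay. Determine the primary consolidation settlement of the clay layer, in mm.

Mid-depth of clay below the footing base: z = 3.6 + 5.2/2 = 6.2 m.
Stress increase at mid-clay by the 2:1 spreading method:
Δσ = qBL/((B+z)(L+z)) = 221×1.4×1.4/((1.4+6.2)(1.4+6.2)) = 7.4993 kPa
Final effective stress: σ'_f = σ'_0 + Δσ = 153 + 7.4993 = 160.5 kPa.
Normally consolidated clay, so the full stress increment lies on the virgin compression line:
S_c = C_c·H/(1+e₀)·log₁₀(σ'_f/σ'_0) = 0.21×5.2/(1+0.69)×log₁₀(160.5/153)
    = 0.64615 × 0.020784 = 0.01343 m

S_c ≈ 13.4 mm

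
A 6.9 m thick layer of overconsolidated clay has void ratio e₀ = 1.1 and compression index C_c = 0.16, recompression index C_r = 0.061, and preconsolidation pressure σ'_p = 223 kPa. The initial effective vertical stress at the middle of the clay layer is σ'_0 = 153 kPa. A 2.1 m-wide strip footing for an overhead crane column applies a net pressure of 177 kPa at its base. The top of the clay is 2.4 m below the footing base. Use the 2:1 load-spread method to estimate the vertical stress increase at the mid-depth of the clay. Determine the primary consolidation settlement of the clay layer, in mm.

Mid-depth of clay below the footing base: z = 2.4 + 6.9/2 = 5.85 m.
Stress increase at mid-clay by the 2:1 spreading method:
Δσ = qB/(B+z) = 177×2.1/(2.1+5.85) = 46.755 kPa
Final effective stress: σ'_f = 153 + 46.755 = 199.75 kPa.
σ'_f = 199.75 ≤ σ'_p = 223 kPa, so the clay remains overconsolidated and only the recompression index applies:
S_c = C_r·H/(1+e₀)·log₁₀(σ'_f/σ'_0) = 0.061×6.9/2.1×log₁₀(199.75/153)
    = 0.20043 × 0.1158 = 0.02321 m

S_c ≈ 23.2 mm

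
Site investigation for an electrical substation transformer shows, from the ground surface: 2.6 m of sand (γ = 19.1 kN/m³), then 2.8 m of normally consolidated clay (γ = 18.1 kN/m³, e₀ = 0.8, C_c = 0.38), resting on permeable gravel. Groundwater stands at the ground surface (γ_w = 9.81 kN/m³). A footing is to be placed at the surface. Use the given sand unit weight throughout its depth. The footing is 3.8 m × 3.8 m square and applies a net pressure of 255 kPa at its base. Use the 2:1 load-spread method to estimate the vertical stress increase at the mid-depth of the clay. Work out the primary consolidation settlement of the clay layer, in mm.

S_c ≈ 254 mm

Mid-depth of clay below the ground surface: z = 2.6 + 2.8/2 = 4 m.
Total vertical stress at mid-clay: σ_v = 19.1×2.6 + 18.1×1.4 = 75 kPa.
Pore pressure: u = 9.81×(4 − 0) = 39.24 kPa.
Initial effective stress: σ'_0 = σ_v − u = 75 − 39.24 = 35.76 kPa.
Stress increase at mid-clay by the 2:1 spreading method:
Δσ = qBL/((B+z)(L+z)) = 255×3.8×3.8/((3.8+4)(3.8+4)) = 60.523 kPa
Final effective stress: σ'_f = σ'_0 + Δσ = 35.76 + 60.523 = 96.283 kPa.
Normally consolidated clay, so the full stress increment lies on the virgin compression line:
S_c = C_c·H/(1+e₀)·log₁₀(σ'_f/σ'_0) = 0.38×2.8/(1+0.8)×log₁₀(96.283/35.76)
    = 0.59111 × 0.43015 = 0.2543 m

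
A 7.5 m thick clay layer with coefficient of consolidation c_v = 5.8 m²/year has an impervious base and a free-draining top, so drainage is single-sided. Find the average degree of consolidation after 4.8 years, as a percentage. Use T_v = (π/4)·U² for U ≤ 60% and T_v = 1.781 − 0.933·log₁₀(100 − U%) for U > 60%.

U ≈ 76.1 %

Drainage path length: H_d = H = 7.5 m (single drainage).
T_v = c_v·t/H_d² = 5.8×4.8/7.5² = 0.49493.
T_v = 0.49493 corresponds to the U > 60% branch:
U = 1 − 10^((1.781 − T_v)/0.933)/100 = 0.761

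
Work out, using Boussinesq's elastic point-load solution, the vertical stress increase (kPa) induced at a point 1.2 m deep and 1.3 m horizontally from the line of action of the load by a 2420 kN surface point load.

Δσ_z ≈ 115 kPa

Boussinesq vertical stress below a point load on an elastic half-space:
Δσ_z = 3P/(2πz²) · [1 + (r/z)²]^(−5/2)
r/z = 1.3/1.2 = 1.0833; [1+(r/z)²]^(−5/2) = 0.14356.
Δσ_z = 3×2420/(2π×1.2²) × 0.14356 = 802.41 × 0.14356 = 115.2 kPa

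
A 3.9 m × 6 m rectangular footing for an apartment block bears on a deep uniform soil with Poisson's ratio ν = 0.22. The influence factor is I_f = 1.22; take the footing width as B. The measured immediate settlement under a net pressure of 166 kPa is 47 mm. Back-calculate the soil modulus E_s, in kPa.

E_s ≈ 16000 kPa

S_e = q·B·(1−ν²)/E_s · I_f  ⇒  E_s = q·B·(1−ν²)·I_f / S_e.
E_s = 166 × 3.9 × 0.9516 × 1.22 / 0.047 = 15990 kPa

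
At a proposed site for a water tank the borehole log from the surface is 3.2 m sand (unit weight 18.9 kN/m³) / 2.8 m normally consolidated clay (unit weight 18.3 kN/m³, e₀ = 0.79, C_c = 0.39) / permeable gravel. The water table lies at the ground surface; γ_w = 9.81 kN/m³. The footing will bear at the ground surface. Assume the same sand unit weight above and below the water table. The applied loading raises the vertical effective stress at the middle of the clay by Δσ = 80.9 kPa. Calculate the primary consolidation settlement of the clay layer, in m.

Mid-depth of clay below the ground surface: z = 3.2 + 2.8/2 = 4.6 m.
Total vertical stress at mid-clay: σ_v = 18.9×3.2 + 18.3×1.4 = 86.1 kPa.
Pore pressure: u = 9.81×(4.6 − 0) = 45.126 kPa.
Initial effective stress: σ'_0 = σ_v − u = 86.1 − 45.126 = 40.974 kPa.
Final effective stress: σ'_f = σ'_0 + Δσ = 40.974 + 80.9 = 121.87 kPa.
Normally consolidated clay, so the full stress increment lies on the virgin compression line:
S_c = C_c·H/(1+e₀)·log₁₀(σ'_f/σ'_0) = 0.39×2.8/(1+0.79)×log₁₀(121.87/40.974)
    = 0.61006 × 0.47339 = 0.2888 m

S_c ≈ 0.289 m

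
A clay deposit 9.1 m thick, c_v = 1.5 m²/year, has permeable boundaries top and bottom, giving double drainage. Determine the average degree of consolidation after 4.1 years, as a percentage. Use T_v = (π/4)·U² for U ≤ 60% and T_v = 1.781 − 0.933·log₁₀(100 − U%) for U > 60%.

U ≈ 61.1 %

Drainage path length: H_d = H/2 = 4.55 m (double drainage).
T_v = c_v·t/H_d² = 1.5×4.1/4.55² = 0.29707.
T_v = 0.29707 corresponds to the U > 60% branch:
U = 1 − 10^((1.781 − T_v)/0.933)/100 = 0.6105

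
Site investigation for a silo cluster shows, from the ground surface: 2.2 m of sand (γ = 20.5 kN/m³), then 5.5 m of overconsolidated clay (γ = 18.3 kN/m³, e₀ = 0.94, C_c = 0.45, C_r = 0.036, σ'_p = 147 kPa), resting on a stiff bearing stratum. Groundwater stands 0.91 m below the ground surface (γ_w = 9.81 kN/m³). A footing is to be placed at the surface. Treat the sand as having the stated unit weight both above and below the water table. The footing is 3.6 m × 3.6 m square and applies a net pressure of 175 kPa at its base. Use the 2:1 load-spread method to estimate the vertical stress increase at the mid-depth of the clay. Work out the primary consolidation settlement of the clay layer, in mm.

S_c ≈ 19.6 mm

Mid-depth of clay below the ground surface: z = 2.2 + 5.5/2 = 4.95 m.
Total vertical stress at mid-clay: σ_v = 20.5×2.2 + 18.3×2.75 = 95.425 kPa.
Pore pressure: u = 9.81×(4.95 − 0.91) = 39.632 kPa.
Initial effective stress: σ'_0 = σ_v − u = 95.425 − 39.632 = 55.793 kPa.
Stress increase at mid-clay by the 2:1 spreading method:
Δσ = qBL/((B+z)(L+z)) = 175×3.6×3.6/((3.6+4.95)(3.6+4.95)) = 31.025 kPa
Final effective stress: σ'_f = 55.793 + 31.025 = 86.818 kPa.
σ'_f = 86.818 ≤ σ'_p = 147 kPa, so the clay remains overconsolidated and only the recompression index applies:
S_c = C_r·H/(1+e₀)·log₁₀(σ'_f/σ'_0) = 0.036×5.5/1.94×log₁₀(86.818/55.793)
    = 0.10206 × 0.19203 = 0.0196 m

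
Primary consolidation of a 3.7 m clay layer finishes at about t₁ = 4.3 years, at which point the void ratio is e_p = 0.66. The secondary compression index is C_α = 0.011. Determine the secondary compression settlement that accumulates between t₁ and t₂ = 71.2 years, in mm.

S_s ≈ 29.9 mm

Secondary compression: S_s = C_α·H/(1+e_p)·log₁₀(t₂/t₁)
S_s = 0.011×3.7/(1+0.66)×log₁₀(71.2/4.3)
    = 0.02452 × 1.219 = 0.02989 m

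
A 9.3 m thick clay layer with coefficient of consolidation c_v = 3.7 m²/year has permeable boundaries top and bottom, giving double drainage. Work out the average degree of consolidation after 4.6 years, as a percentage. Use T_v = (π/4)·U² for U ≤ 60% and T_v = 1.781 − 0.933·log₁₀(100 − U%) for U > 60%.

Drainage path length: H_d = H/2 = 4.65 m (double drainage).
T_v = c_v·t/H_d² = 3.7×4.6/4.65² = 0.78714.
T_v = 0.78714 corresponds to the U > 60% branch:
U = 1 − 10^((1.781 − T_v)/0.933)/100 = 0.8838

U ≈ 88.4 %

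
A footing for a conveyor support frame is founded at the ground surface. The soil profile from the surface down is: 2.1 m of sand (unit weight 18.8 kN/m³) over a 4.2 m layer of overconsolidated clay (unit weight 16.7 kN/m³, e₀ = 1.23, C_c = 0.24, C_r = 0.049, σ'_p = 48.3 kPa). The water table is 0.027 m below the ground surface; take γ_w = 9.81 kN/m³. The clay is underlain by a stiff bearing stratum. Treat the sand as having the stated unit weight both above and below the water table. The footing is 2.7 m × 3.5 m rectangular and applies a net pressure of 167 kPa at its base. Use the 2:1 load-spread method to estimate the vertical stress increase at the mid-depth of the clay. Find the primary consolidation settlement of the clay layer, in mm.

S_c ≈ 67.7 mm

Mid-depth of clay below the ground surface: z = 2.1 + 4.2/2 = 4.2 m.
Total vertical stress at mid-clay: σ_v = 18.8×2.1 + 16.7×2.1 = 74.55 kPa.
Pore pressure: u = 9.81×(4.2 − 0.027) = 40.937 kPa.
Initial effective stress: σ'_0 = σ_v − u = 74.55 − 40.937 = 33.613 kPa.
Stress increase at mid-clay by the 2:1 spreading method:
Δσ = qBL/((B+z)(L+z)) = 167×2.7×3.5/((2.7+4.2)(3.5+4.2)) = 29.704 kPa
Final effective stress: σ'_f = 33.613 + 29.704 = 63.317 kPa.
σ'_f = 63.317 > σ'_p = 48.3 kPa, so the stress path crosses the preconsolidation pressure — recompression up to σ'_p, then virgin compression beyond:
S_c = H/(1+e₀)·[C_r·log₁₀(σ'_p/σ'_0) + C_c·log₁₀(σ'_f/σ'_p)]
    = 4.2/2.23 × [0.049×log₁₀(48.3/33.613) + 0.24×log₁₀(63.317/48.3)]
    = 1.8834 × [0.0077146 + 0.028218] = 0.06768 m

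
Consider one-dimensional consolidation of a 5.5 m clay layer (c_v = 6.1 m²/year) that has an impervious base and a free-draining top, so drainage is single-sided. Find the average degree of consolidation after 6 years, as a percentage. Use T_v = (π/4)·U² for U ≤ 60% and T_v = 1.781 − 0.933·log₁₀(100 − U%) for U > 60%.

Drainage path length: H_d = H = 5.5 m (single drainage).
T_v = c_v·t/H_d² = 6.1×6/5.5² = 1.2099.
T_v = 1.2099 corresponds to the U > 60% branch:
U = 1 − 10^((1.781 − T_v)/0.933)/100 = 0.9591

U ≈ 95.9 %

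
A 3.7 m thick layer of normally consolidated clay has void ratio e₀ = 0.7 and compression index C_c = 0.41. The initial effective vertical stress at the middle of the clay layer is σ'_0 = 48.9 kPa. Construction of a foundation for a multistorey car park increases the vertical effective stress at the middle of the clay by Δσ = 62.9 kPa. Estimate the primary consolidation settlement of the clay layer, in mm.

S_c ≈ 320 mm

Final effective stress: σ'_f = σ'_0 + Δσ = 48.9 + 62.9 = 111.8 kPa.
Normally consolidated clay, so the full stress increment lies on the virgin compression line:
S_c = C_c·H/(1+e₀)·log₁₀(σ'_f/σ'_0) = 0.41×3.7/(1+0.7)×log₁₀(111.8/48.9)
    = 0.89235 × 0.35913 = 0.3205 m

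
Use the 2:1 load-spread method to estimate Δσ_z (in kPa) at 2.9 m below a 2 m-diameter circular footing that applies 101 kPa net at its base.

Δσ_z ≈ 16.8 kPa

By the 2:1 method the load spreads at 1 horizontal : 2 vertical, so at depth z the loaded area has grown by z in each plan dimension:
Δσ ≈ qD²/(D+z)² = 101×2²/(2+2.9)² = 16.826 kPa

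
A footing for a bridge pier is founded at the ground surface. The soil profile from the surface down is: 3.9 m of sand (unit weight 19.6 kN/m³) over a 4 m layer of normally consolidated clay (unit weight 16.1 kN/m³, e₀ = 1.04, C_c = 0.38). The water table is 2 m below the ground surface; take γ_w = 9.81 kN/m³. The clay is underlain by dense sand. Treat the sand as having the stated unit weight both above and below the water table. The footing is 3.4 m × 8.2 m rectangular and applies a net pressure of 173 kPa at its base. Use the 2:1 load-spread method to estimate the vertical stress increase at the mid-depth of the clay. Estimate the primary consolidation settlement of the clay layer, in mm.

Mid-depth of clay below the ground surface: z = 3.9 + 4/2 = 5.9 m.
Total vertical stress at mid-clay: σ_v = 19.6×3.9 + 16.1×2 = 108.64 kPa.
Pore pressure: u = 9.81×(5.9 − 2) = 38.259 kPa.
Initial effective stress: σ'_0 = σ_v − u = 108.64 − 38.259 = 70.381 kPa.
Stress increase at mid-clay by the 2:1 spreading method:
Δσ = qBL/((B+z)(L+z)) = 173×3.4×8.2/((3.4+5.9)(8.2+5.9)) = 36.782 kPa
Final effective stress: σ'_f = σ'_0 + Δσ = 70.381 + 36.782 = 107.16 kPa.
Normally consolidated clay, so the full stress increment lies on the virgin compression line:
S_c = C_c·H/(1+e₀)·log₁₀(σ'_f/σ'_0) = 0.38×4/(1+1.04)×log₁₀(107.16/70.381)
    = 0.7451 × 0.18258 = 0.136 m

S_c ≈ 136 mm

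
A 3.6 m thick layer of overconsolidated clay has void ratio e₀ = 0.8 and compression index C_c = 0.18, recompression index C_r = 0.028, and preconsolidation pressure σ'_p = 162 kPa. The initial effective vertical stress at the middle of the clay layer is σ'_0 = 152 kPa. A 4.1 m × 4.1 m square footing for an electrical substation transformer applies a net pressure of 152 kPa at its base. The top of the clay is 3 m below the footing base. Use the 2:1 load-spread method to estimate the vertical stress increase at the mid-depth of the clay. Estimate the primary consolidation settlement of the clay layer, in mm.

Mid-depth of clay below the footing base: z = 3 + 3.6/2 = 4.8 m.
Stress increase at mid-clay by the 2:1 spreading method:
Δσ = qBL/((B+z)(L+z)) = 152×4.1×4.1/((4.1+4.8)(4.1+4.8)) = 32.258 kPa
Final effective stress: σ'_f = 152 + 32.258 = 184.26 kPa.
σ'_f = 184.26 > σ'_p = 162 kPa, so the stress path crosses the preconsolidation pressure — recompression up to σ'_p, then virgin compression beyond:
S_c = H/(1+e₀)·[C_r·log₁₀(σ'_p/σ'_0) + C_c·log₁₀(σ'_f/σ'_p)]
    = 3.6/1.8 × [0.028×log₁₀(162/152) + 0.18×log₁₀(184.26/162)]
    = 2 × [0.0007748 + 0.010065] = 0.02168 m

S_c ≈ 21.7 mm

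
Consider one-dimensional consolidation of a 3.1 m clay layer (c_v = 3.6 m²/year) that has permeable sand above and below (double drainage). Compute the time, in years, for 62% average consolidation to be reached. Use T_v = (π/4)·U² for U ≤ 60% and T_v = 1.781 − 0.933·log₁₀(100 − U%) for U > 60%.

Drainage path length: H_d = H/2 = 1.55 m (double drainage).
U > 60%: T_v = 1.781 − 0.933·log₁₀(100 − 62) = 0.30706.
t = T_v·H_d²/c_v = 0.30706×1.55²/3.6 = 0.2049 years.

t ≈ 0.205 years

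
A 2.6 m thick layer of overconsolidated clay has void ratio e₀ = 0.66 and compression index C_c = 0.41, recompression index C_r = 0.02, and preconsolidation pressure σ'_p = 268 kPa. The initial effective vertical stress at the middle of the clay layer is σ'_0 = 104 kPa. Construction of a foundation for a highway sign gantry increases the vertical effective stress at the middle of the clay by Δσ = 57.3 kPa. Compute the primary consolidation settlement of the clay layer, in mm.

Final effective stress: σ'_f = 104 + 57.3 = 161.3 kPa.
σ'_f = 161.3 ≤ σ'_p = 268 kPa, so the clay remains overconsolidated and only the recompression index applies:
S_c = C_r·H/(1+e₀)·log₁₀(σ'_f/σ'_0) = 0.02×2.6/1.66×log₁₀(161.3/104)
    = 0.031326 × 0.1906 = 0.005971 m

S_c ≈ 5.97 mm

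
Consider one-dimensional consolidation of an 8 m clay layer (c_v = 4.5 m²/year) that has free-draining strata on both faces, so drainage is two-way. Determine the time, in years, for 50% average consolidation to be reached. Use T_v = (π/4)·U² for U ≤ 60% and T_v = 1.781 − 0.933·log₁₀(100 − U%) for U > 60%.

t ≈ 0.698 years

Drainage path length: H_d = H/2 = 4 m (double drainage).
U ≤ 60%: T_v = (π/4)·U² = (π/4)×0.5² = 0.19635.
t = T_v·H_d²/c_v = 0.19635×4²/4.5 = 0.6981 years.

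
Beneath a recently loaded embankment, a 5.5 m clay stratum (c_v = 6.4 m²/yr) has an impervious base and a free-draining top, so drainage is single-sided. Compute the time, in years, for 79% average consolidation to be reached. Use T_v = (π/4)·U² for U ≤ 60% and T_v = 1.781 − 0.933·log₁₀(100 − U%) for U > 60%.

Drainage path length: H_d = H = 5.5 m (single drainage).
U > 60%: T_v = 1.781 − 0.933·log₁₀(100 − 79) = 0.54737.
t = T_v·H_d²/c_v = 0.54737×5.5²/6.4 = 2.587 years.

t ≈ 2.59 years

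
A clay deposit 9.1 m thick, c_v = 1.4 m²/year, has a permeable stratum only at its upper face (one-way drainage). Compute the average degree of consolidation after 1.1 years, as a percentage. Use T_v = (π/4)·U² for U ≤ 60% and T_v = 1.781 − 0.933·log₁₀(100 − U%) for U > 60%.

U ≈ 15.4 %

Drainage path length: H_d = H = 9.1 m (single drainage).
T_v = c_v·t/H_d² = 1.4×1.1/9.1² = 0.018597.
T_v = 0.018597 corresponds to the U ≤ 60% branch:
U = √(4T_v/π) = 0.1539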